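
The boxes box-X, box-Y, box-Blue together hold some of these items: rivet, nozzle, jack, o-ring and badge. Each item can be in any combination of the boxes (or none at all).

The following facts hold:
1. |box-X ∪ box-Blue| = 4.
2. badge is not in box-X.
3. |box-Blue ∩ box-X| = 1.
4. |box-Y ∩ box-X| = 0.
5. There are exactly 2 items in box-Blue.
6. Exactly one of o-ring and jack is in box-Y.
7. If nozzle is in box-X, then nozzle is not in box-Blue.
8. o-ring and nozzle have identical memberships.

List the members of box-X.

box-X = {nozzle, o-ring, rivet}

From (2): badge ∉ box-X.
Suppose rivet ∉ box-X: no assignment then satisfies all the clues, so rivet ∈ box-X.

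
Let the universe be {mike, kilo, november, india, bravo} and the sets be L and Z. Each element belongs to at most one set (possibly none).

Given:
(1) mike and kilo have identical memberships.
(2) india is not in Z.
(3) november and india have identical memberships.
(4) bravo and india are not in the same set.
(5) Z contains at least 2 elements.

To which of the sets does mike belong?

From (2): india ∉ Z.
(3): november matches india: november ∉ Z.
Suppose mike ∈ L: no assignment then satisfies all the clues, so mike ∉ L.

mike: Z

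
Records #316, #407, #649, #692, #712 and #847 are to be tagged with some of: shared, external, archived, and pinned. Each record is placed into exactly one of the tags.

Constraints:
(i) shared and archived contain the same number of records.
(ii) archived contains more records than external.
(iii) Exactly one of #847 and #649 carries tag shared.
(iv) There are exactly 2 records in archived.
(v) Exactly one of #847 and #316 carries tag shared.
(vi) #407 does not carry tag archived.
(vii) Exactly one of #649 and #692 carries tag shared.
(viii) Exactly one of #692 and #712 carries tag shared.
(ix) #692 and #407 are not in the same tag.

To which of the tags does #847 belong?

From (vi): #407 ∉ archived.
Suppose #847 ∉ shared: no assignment then satisfies all the clues, so #847 ∈ shared.

#847: shared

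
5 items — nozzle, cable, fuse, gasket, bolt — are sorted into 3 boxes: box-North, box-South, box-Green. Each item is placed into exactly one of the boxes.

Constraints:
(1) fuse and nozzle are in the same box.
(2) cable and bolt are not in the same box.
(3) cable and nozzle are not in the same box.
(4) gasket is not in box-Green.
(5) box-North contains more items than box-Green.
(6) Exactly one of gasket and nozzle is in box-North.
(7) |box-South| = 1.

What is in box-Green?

box-Green = {cable}

From (4): gasket ∉ box-Green.
Suppose nozzle ∈ box-Green: no assignment then satisfies all the clues, so nozzle ∉ box-Green.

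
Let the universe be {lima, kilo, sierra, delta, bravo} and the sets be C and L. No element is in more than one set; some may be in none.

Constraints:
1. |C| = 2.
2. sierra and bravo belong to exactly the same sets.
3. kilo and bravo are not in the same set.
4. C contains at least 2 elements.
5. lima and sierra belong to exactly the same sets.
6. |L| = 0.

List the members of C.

C = {delta, kilo}

(6): L already has 0, so the rest are out.
Suppose lima ∈ C: no assignment then satisfies all the clues, so lima ∉ C.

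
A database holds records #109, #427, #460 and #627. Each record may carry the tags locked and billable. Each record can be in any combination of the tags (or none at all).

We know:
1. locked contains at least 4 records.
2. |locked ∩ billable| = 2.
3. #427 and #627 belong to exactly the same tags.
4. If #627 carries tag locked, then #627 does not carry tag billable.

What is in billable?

billable = {#109, #460}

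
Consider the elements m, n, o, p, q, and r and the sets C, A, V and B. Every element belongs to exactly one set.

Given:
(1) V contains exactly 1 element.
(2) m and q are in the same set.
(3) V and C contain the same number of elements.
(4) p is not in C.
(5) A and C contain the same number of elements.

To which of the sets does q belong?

q: B

From (4): p ∉ C.
Suppose q ∈ C: no assignment then satisfies all the clues, so q ∉ C.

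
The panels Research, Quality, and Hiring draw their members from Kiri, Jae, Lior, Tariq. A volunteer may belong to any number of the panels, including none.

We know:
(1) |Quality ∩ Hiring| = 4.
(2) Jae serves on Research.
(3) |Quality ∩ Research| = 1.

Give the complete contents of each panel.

Research = {Jae}; Quality = {Jae, Kiri, Lior, Tariq}; Hiring = {Jae, Kiri, Lior, Tariq}

From (2): Jae ∈ Research.
Suppose Kiri ∈ Research: no assignment then satisfies all the clues, so Kiri ∉ Research.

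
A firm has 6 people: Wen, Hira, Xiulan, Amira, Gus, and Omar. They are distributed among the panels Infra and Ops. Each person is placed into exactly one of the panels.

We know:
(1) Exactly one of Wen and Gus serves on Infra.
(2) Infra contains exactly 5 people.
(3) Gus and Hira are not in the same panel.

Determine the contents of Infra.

Infra = {Amira, Hira, Omar, Wen, Xiulan}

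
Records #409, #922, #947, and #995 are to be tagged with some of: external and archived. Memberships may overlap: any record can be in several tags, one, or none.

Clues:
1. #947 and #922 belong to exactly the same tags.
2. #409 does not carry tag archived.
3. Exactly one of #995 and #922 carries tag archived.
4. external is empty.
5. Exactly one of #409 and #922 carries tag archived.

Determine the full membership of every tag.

external = {}; archived = {#922, #947}

From (2): #409 ∉ archived.
(4): external already has 0, so the rest are out.
(5) (exactly one): #922 ∈ archived.
(1): #947 matches #922: #947 ∈ archived.
(3) (exactly one): #995 ∉ archived.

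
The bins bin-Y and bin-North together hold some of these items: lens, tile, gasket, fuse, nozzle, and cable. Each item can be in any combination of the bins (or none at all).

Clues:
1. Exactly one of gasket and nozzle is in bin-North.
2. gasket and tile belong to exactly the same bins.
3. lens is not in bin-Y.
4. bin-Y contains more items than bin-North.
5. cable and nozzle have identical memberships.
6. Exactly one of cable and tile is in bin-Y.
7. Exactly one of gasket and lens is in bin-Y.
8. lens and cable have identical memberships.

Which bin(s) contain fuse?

fuse: bin-Y

From (3): lens ∉ bin-Y.
(7) (exactly one): gasket ∈ bin-Y.
(8): cable matches lens: cable ∉ bin-Y.
(2): tile matches gasket: tile ∈ bin-Y.
(5): nozzle matches cable: nozzle ∉ bin-Y.
Suppose fuse ∉ bin-Y: no assignment then satisfies all the clues, so fuse ∈ bin-Y.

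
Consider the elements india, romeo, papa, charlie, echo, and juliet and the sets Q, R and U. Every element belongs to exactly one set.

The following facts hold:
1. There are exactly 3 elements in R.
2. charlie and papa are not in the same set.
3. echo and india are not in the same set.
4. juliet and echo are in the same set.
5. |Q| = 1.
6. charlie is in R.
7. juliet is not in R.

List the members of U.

U = {echo, juliet}

From (6): charlie ∈ R.
From (7): juliet ∉ R.
(2): papa ∉ R.
(4): echo matches juliet: echo ∉ R.
(1): only 3 candidates remain for R, so all are in.
Suppose papa ∈ U: no assignment then satisfies all the clues, so papa ∉ U.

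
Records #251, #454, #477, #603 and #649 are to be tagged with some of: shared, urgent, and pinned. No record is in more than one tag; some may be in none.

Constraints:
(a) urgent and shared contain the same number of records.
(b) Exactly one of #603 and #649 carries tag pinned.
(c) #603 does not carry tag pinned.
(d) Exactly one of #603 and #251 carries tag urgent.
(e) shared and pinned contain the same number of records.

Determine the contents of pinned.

pinned = {#649}

From (c): #603 ∉ pinned.
(b) (exactly one): #649 ∈ pinned.
Suppose #251 ∈ pinned: no assignment then satisfies all the clues, so #251 ∉ pinned.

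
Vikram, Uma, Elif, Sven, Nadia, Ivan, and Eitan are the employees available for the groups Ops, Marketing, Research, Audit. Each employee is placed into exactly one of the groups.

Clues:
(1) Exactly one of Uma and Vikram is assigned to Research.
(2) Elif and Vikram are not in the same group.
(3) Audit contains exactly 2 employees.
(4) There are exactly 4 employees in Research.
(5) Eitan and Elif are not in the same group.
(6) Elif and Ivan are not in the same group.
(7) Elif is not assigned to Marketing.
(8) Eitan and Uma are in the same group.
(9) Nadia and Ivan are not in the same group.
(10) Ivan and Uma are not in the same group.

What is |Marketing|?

0

From (7): Elif ∉ Marketing.
Suppose Vikram ∈ Ops: no assignment then satisfies all the clues, so Vikram ∉ Ops.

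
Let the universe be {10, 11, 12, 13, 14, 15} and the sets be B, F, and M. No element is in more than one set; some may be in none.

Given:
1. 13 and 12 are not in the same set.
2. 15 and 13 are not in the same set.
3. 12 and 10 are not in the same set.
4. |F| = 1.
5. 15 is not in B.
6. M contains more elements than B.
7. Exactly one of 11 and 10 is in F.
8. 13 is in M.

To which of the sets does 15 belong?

From (5): 15 ∉ B.
From (8): 13 ∈ M.
(1): 12 ∉ M.
(2): 15 ∉ M.
Suppose 15 ∈ F: no assignment then satisfies all the clues, so 15 ∉ F.

15: none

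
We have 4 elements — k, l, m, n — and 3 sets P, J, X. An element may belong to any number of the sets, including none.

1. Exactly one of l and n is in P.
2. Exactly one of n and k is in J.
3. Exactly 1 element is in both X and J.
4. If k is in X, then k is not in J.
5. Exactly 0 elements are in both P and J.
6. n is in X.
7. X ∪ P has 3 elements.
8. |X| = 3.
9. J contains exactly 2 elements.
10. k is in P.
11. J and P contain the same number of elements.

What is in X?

X = {k, l, n}

From (6): n ∈ X.
From (10): k ∈ P.
Suppose k ∉ X: no assignment then satisfies all the clues, so k ∈ X.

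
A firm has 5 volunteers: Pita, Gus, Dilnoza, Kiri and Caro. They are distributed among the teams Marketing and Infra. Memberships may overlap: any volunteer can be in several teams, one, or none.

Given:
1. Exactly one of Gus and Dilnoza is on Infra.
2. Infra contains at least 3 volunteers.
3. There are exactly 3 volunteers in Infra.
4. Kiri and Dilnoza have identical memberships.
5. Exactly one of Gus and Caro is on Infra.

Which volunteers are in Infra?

Infra = {Caro, Dilnoza, Kiri}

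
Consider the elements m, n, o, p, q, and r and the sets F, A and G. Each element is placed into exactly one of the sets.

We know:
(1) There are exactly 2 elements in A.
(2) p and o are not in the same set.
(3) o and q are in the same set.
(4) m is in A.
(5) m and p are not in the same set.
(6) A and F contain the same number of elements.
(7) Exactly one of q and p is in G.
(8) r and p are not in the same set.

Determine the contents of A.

A = {m, r}

From (4): m ∈ A.
(5): p ∉ A.
Suppose n ∈ A: no assignment then satisfies all the clues, so n ∉ A.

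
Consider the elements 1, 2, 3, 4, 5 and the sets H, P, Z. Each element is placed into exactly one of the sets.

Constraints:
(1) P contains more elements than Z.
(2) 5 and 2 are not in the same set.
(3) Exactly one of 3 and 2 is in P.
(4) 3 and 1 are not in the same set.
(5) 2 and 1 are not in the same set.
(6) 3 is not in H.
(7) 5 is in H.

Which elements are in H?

H = {1, 5}

From (6): 3 ∉ H.
From (7): 5 ∈ H.
(2): 2 ∉ H.
Suppose 1 ∉ H: no assignment then satisfies all the clues, so 1 ∈ H.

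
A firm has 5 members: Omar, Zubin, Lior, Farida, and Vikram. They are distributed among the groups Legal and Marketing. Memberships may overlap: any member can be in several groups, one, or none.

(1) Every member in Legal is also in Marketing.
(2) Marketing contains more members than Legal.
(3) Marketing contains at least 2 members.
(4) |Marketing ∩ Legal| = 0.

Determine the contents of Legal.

Legal = {}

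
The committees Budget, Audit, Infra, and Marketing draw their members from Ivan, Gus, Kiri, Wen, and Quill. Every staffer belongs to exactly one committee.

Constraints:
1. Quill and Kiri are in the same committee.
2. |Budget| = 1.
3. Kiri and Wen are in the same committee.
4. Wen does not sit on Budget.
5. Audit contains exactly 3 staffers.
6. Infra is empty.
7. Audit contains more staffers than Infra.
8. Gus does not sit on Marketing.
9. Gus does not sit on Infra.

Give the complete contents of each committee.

From (4): Wen ∉ Budget.
From (8): Gus ∉ Marketing.
From (9): Gus ∉ Infra.
(3): Kiri matches Wen: Kiri ∉ Budget.
(6): Infra already has 0, so the rest are out.
(1): Quill matches Kiri: Quill ∉ Budget.
Suppose Ivan ∈ Budget: no assignment then satisfies all the clues, so Ivan ∉ Budget.

Budget = {Gus}; Audit = {Kiri, Quill, Wen}; Infra = {}; Marketing = {Ivan}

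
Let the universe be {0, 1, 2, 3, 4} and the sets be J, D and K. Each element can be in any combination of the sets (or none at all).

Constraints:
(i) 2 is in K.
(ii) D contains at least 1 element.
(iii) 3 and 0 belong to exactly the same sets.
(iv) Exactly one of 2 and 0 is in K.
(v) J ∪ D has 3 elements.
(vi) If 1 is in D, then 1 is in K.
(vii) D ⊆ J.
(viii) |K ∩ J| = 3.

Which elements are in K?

K = {1, 2, 4}

From (i): 2 ∈ K.
(iv) (exactly one): 0 ∉ K.
(iii): 3 matches 0: 3 ∉ K.
Suppose 1 ∉ K: no assignment then satisfies all the clues, so 1 ∈ K.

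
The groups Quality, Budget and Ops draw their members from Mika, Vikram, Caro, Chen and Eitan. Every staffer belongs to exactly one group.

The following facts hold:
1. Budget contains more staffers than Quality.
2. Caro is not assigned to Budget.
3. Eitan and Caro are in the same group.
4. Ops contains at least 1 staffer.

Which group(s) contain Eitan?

Eitan: Ops

From (2): Caro ∉ Budget.
(3): Eitan matches Caro: Eitan ∉ Budget.
Suppose Eitan ∈ Quality: no assignment then satisfies all the clues, so Eitan ∉ Quality.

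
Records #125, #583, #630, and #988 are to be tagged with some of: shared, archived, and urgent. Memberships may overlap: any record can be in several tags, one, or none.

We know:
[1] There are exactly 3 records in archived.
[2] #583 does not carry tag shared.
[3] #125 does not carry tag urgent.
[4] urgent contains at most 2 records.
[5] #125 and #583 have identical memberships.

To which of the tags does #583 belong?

From (2): #583 ∉ shared.
From (3): #125 ∉ urgent.
(5): #125 matches #583: #125 ∉ shared.
(5): #583 matches #125: #583 ∉ urgent.
Suppose #583 ∉ archived: no assignment then satisfies all the clues, so #583 ∈ archived.

#583: archived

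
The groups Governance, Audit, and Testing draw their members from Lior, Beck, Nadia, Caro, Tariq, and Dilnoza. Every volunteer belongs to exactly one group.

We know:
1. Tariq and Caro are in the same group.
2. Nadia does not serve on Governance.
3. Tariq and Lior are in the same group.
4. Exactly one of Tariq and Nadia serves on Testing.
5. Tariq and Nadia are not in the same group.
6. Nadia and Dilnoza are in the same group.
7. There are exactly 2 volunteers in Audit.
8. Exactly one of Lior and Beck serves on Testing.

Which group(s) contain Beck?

Beck: Governance

From (2): Nadia ∉ Governance.
(6): Dilnoza matches Nadia: Dilnoza ∉ Governance.
Suppose Beck ∉ Governance: no assignment then satisfies all the clues, so Beck ∈ Governance.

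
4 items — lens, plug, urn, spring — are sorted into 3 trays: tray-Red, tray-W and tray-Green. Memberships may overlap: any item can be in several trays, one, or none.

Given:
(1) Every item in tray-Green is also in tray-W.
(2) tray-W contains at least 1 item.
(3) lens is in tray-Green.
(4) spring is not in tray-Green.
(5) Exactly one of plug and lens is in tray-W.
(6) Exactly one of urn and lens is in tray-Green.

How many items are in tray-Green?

1

From (3): lens ∈ tray-Green.
From (4): spring ∉ tray-Green.
(1) with lens ∈ tray-Green: lens ∈ tray-W.
(5) (exactly one): plug ∉ tray-W.
(6) (exactly one): urn ∉ tray-Green.
(1) contrapositive: plug ∉ tray-Green.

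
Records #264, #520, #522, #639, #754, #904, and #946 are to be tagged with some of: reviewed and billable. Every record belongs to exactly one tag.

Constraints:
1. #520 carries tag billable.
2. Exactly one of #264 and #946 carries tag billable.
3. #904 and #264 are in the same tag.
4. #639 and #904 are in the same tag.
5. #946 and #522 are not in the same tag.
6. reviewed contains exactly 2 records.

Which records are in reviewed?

reviewed = {#754, #946}

From (1): #520 ∈ billable.
Suppose #264 ∈ reviewed: no assignment then satisfies all the clues, so #264 ∉ reviewed.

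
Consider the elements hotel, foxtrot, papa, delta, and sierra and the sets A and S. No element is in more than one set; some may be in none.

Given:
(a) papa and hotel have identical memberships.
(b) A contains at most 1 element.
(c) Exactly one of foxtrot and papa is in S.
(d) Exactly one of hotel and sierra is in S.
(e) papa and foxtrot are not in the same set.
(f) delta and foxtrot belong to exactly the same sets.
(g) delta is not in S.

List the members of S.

From (g): delta ∉ S.
(f): foxtrot matches delta: foxtrot ∉ S.
(c) (exactly one): papa ∈ S.
(a): hotel matches papa: hotel ∉ A.
(a): hotel matches papa: hotel ∈ S.
(d) (exactly one): sierra ∉ S.

S = {hotel, papa}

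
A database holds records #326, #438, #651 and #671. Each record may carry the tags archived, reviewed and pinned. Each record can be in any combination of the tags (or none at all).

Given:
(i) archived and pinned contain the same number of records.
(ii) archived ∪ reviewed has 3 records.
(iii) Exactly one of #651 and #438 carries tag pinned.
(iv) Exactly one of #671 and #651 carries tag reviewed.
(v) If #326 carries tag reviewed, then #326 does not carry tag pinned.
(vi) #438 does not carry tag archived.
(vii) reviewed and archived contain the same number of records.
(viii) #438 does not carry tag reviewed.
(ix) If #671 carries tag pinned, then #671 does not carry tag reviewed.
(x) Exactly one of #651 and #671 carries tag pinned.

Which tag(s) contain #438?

From (vi): #438 ∉ archived.
From (viii): #438 ∉ reviewed.
Suppose #438 ∉ pinned: no assignment then satisfies all the clues, so #438 ∈ pinned.

#438: pinned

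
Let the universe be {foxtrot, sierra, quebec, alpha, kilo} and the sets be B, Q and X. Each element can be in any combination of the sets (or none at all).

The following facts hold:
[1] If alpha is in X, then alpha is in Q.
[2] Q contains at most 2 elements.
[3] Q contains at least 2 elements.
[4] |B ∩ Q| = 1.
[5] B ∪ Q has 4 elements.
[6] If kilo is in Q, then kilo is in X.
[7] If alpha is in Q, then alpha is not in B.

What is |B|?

3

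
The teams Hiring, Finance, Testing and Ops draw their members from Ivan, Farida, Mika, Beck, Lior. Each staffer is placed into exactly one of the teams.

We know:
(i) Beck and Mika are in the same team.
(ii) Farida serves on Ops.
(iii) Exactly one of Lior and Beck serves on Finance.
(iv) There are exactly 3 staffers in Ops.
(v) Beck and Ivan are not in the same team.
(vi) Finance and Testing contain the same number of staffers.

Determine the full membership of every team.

Hiring = {}; Finance = {Lior}; Testing = {Ivan}; Ops = {Beck, Farida, Mika}

From (ii): Farida ∈ Ops.
Suppose Ivan ∈ Hiring: no assignment then satisfies all the clues, so Ivan ∉ Hiring.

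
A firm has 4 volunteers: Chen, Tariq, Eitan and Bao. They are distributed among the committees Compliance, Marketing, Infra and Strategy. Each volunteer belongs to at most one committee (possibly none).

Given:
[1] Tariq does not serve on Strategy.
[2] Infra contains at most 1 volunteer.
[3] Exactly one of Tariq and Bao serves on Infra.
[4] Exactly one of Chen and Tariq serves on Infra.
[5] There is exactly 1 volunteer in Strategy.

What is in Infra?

Infra = {Tariq}

From (1): Tariq ∉ Strategy.
Suppose Chen ∈ Infra: no assignment then satisfies all the clues, so Chen ∉ Infra.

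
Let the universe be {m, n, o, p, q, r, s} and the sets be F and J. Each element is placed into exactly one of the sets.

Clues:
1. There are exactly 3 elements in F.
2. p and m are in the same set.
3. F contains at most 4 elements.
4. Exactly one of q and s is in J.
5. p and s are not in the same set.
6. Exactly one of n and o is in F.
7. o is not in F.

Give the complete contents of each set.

F = {n, r, s}; J = {m, o, p, q}

From (7): o ∉ F.
(6) (exactly one): n ∈ F.
Only one set left: o ∈ J.
Suppose m ∈ F: no assignment then satisfies all the clues, so m ∉ F.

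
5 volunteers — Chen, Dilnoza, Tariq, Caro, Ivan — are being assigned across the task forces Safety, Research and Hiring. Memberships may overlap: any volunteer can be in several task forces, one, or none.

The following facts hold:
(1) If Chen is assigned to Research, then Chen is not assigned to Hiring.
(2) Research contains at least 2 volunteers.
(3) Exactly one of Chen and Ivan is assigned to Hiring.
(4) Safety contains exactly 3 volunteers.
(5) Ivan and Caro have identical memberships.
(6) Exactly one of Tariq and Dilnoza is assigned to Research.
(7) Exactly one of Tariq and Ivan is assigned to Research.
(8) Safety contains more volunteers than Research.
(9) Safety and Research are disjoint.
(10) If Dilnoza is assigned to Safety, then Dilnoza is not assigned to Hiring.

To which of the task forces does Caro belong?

Caro: Hiring, Safety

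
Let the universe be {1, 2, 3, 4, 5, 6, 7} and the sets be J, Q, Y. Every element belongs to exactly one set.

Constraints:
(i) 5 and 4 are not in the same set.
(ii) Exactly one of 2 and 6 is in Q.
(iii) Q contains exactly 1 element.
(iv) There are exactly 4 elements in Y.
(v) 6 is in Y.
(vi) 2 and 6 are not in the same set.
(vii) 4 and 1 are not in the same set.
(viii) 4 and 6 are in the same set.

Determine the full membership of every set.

J = {1, 5}; Q = {2}; Y = {3, 4, 6, 7}

From (v): 6 ∈ Y.
(ii) (exactly one): 2 ∈ Q.
(iii): Q already has 1, so the rest are out.
(viii): 4 matches 6: 4 ∉ J.
(viii): 4 matches 6: 4 ∈ Y.
(i): 5 ∉ Y.
(vii): 1 ∉ Y.
Only one set left: 1 ∈ J.
Only one set left: 5 ∈ J.
(iv): only 4 candidates remain for Y, so all are in.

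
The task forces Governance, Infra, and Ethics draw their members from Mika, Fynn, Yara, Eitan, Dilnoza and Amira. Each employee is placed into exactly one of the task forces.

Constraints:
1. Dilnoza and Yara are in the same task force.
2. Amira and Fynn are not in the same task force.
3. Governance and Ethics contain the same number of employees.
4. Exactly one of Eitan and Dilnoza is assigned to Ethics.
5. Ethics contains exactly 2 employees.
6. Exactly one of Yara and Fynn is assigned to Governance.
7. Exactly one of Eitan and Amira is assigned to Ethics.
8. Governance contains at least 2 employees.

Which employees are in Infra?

Infra = {Amira, Mika}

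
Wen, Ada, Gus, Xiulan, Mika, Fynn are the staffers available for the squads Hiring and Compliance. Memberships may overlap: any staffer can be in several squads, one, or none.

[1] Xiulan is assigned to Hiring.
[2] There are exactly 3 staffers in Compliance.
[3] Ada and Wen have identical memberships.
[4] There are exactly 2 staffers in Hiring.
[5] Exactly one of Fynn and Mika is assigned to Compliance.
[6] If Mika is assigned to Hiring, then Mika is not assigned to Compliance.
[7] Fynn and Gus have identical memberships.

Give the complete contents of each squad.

Hiring = {Mika, Xiulan}; Compliance = {Fynn, Gus, Xiulan}

From (1): Xiulan ∈ Hiring.
Suppose Wen ∈ Hiring: no assignment then satisfies all the clues, so Wen ∉ Hiring.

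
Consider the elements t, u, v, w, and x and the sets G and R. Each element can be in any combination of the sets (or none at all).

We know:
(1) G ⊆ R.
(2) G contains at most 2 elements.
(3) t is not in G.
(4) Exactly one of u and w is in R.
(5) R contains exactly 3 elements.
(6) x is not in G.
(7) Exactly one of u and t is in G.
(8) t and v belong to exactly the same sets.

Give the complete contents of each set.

G = {u}; R = {t, u, v}

From (3): t ∉ G.
From (6): x ∉ G.
(7) (exactly one): u ∈ G.
(8): v matches t: v ∉ G.
(1) with u ∈ G: u ∈ R.
(4) (exactly one): w ∉ R.
(1) contrapositive: w ∉ G.
Suppose t ∉ R: no assignment then satisfies all the clues, so t ∈ R.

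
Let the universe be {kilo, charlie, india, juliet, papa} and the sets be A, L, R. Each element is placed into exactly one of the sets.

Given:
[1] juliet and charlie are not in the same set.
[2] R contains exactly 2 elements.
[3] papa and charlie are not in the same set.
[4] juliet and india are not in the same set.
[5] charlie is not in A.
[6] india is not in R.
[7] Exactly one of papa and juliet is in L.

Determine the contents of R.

R = {charlie, kilo}

From (5): charlie ∉ A.
From (6): india ∉ R.
Suppose kilo ∉ R: no assignment then satisfies all the clues, so kilo ∈ R.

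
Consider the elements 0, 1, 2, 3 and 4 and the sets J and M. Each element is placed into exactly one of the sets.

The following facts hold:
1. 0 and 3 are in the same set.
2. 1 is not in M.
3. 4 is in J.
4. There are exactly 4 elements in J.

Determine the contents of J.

J = {0, 1, 3, 4}

From (2): 1 ∉ M.
From (3): 4 ∈ J.
Only one set left: 1 ∈ J.
Suppose 0 ∉ J: no assignment then satisfies all the clues, so 0 ∈ J.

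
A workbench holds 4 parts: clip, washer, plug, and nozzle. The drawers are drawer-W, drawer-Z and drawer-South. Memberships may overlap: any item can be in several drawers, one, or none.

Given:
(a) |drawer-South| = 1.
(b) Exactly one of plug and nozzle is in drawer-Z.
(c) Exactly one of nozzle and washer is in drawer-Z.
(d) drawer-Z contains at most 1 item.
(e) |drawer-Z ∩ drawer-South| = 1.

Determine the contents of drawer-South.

drawer-South = {nozzle}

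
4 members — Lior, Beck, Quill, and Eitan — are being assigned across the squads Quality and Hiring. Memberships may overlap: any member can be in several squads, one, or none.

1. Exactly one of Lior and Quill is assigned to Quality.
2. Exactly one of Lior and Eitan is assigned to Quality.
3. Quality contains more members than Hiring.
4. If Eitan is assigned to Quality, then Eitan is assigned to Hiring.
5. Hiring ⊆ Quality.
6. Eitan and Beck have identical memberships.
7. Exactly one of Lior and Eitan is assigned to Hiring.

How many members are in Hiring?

2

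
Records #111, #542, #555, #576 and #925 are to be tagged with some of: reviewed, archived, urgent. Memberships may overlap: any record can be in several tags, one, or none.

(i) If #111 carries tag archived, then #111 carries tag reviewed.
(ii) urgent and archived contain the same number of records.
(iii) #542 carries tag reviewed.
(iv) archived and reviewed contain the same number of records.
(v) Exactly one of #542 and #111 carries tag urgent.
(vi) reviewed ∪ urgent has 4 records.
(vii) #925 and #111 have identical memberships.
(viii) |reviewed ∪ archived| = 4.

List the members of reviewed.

From (iii): #542 ∈ reviewed.
Suppose #111 ∉ reviewed: no assignment then satisfies all the clues, so #111 ∈ reviewed.

reviewed = {#111, #542, #925}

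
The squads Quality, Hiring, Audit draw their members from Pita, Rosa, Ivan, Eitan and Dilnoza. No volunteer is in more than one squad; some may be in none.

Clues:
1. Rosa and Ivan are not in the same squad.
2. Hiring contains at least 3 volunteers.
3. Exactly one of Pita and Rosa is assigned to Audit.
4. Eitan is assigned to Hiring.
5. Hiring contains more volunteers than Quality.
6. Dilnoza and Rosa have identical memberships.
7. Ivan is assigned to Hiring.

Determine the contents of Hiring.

Hiring = {Eitan, Ivan, Pita}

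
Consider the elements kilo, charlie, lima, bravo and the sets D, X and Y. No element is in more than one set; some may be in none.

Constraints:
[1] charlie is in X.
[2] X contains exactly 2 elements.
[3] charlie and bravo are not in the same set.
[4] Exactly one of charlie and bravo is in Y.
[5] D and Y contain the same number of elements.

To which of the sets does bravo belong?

From (1): charlie ∈ X.
(3): bravo ∉ X.
(4) (exactly one): bravo ∈ Y.

bravo: Y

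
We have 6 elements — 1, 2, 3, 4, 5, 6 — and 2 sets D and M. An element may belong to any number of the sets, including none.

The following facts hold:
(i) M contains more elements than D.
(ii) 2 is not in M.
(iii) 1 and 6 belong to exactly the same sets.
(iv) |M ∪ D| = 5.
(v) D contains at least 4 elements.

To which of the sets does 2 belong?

From (ii): 2 ∉ M.
Suppose 2 ∈ D: no assignment then satisfies all the clues, so 2 ∉ D.

2: none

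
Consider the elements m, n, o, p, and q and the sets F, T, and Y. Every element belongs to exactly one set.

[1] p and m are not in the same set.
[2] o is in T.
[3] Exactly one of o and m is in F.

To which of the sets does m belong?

From (2): o ∈ T.
(3) (exactly one): m ∈ F.
(1): p ∉ F.

m: F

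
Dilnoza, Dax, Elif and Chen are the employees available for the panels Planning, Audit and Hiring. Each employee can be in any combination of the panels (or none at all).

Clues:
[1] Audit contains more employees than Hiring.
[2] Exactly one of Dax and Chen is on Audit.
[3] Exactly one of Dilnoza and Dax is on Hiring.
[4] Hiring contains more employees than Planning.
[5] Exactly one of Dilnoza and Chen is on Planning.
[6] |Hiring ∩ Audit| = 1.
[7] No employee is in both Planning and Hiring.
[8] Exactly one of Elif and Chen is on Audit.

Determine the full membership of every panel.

Planning = {Dilnoza}; Audit = {Dax, Dilnoza, Elif}; Hiring = {Chen, Dax}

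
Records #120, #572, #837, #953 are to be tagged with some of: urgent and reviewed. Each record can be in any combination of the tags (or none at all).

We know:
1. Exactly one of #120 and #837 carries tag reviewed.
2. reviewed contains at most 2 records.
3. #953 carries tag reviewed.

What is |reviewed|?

2

From (3): #953 ∈ reviewed.
Suppose #572 ∈ reviewed: no assignment then satisfies all the clues, so #572 ∉ reviewed.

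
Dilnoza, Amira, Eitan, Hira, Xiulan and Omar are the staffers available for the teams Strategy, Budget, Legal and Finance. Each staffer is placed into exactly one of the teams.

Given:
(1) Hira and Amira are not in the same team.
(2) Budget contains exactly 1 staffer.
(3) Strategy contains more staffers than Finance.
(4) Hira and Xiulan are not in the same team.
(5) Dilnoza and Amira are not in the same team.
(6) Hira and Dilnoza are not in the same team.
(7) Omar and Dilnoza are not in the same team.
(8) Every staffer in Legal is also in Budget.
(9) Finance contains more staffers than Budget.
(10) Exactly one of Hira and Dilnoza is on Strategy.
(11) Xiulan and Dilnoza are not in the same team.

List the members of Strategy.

Strategy = {Eitan, Hira, Omar}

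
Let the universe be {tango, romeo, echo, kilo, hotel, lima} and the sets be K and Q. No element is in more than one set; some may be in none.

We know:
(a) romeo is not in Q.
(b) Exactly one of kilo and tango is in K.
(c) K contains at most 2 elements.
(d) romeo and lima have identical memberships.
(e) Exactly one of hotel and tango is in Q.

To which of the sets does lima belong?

From (a): romeo ∉ Q.
(d): lima matches romeo: lima ∉ Q.
Suppose lima ∈ K: no assignment then satisfies all the clues, so lima ∉ K.

lima: none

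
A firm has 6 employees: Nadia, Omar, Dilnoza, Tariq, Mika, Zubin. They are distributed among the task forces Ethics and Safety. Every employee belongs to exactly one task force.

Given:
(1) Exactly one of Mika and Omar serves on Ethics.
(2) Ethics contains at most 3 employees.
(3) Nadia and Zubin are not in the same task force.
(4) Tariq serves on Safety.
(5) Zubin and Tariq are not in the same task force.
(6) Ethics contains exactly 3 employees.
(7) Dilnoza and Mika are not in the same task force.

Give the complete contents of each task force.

Ethics = {Dilnoza, Omar, Zubin}; Safety = {Mika, Nadia, Tariq}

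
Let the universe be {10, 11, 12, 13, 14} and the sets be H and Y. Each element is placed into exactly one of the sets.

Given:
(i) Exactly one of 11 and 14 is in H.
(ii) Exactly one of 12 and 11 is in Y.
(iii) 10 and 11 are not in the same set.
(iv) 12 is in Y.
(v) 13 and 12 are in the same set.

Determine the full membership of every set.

From (iv): 12 ∈ Y.
(ii) (exactly one): 11 ∉ Y.
(v): 13 matches 12: 13 ∉ H.
(v): 13 matches 12: 13 ∈ Y.
Only one set left: 11 ∈ H.
(i) (exactly one): 14 ∉ H.
(iii): 10 ∉ H.
Only one set left: 10 ∈ Y.
Only one set left: 14 ∈ Y.

H = {11}; Y = {10, 12, 13, 14}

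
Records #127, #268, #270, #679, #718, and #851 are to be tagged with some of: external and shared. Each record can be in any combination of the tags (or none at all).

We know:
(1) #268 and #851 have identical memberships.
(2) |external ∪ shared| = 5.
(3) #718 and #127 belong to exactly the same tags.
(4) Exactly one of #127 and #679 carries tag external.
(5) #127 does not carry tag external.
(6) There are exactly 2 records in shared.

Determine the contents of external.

external = {#268, #679, #851}

From (5): #127 ∉ external.
(3): #718 matches #127: #718 ∉ external.
(4) (exactly one): #679 ∈ external.
Suppose #268 ∉ external: no assignment then satisfies all the clues, so #268 ∈ external.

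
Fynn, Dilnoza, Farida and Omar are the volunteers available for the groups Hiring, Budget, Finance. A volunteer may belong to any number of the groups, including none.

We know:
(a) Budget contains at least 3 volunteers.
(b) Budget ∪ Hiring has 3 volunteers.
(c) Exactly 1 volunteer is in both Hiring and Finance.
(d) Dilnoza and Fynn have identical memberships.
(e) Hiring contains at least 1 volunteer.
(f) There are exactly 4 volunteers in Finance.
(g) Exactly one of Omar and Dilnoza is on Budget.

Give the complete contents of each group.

Hiring = {Farida}; Budget = {Dilnoza, Farida, Fynn}; Finance = {Dilnoza, Farida, Fynn, Omar}

(f): only 4 candidates remain for Finance, so all are in.
Suppose Fynn ∈ Hiring: no assignment then satisfies all the clues, so Fynn ∉ Hiring.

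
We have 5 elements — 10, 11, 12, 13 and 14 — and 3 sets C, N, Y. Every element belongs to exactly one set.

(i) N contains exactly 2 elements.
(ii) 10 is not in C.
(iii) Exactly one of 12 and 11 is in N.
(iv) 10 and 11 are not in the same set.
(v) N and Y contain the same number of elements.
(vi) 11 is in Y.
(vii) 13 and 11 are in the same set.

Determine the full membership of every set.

C = {14}; N = {10, 12}; Y = {11, 13}

From (ii): 10 ∉ C.
From (vi): 11 ∈ Y.
(iii) (exactly one): 12 ∈ N.
(iv): 10 ∉ Y.
(vii): 13 matches 11: 13 ∉ C.
(vii): 13 matches 11: 13 ∉ N.
(vii): 13 matches 11: 13 ∈ Y.
Only one set left: 10 ∈ N.
(i): N already has 2, so the rest are out.
Suppose 14 ∉ C: no assignment then satisfies all the clues, so 14 ∈ C.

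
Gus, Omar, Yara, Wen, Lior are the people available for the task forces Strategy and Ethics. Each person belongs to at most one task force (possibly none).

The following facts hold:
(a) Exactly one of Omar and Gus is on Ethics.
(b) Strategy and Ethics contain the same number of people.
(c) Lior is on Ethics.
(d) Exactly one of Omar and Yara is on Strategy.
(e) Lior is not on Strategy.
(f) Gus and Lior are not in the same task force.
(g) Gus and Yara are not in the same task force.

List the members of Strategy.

Strategy = {Wen, Yara}

From (c): Lior ∈ Ethics.
(f): Gus ∉ Ethics.
(a) (exactly one): Omar ∈ Ethics.
(d) (exactly one): Yara ∈ Strategy.
(g): Gus ∉ Strategy.
Suppose Wen ∉ Strategy: no assignment then satisfies all the clues, so Wen ∈ Strategy.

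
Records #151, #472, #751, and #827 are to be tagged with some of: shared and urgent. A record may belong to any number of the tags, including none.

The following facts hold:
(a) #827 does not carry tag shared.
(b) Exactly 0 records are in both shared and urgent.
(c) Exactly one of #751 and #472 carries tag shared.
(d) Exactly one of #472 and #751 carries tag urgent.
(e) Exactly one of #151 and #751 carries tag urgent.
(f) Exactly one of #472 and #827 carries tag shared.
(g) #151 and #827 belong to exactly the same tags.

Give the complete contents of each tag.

From (a): #827 ∉ shared.
(f) (exactly one): #472 ∈ shared.
(g): #151 matches #827: #151 ∉ shared.
(c) (exactly one): #751 ∉ shared.
Suppose #151 ∈ urgent: no assignment then satisfies all the clues, so #151 ∉ urgent.

shared = {#472}; urgent = {#751}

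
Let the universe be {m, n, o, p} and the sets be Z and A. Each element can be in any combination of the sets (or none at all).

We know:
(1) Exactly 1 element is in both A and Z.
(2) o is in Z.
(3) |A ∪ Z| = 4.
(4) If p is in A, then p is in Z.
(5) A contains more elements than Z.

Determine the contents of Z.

From (2): o ∈ Z.
Suppose m ∈ Z: no assignment then satisfies all the clues, so m ∉ Z.

Z = {o, p}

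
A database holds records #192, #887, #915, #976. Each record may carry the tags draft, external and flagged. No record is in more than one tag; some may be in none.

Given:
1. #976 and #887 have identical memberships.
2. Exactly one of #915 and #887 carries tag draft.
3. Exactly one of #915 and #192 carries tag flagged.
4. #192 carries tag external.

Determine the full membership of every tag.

From (4): #192 ∈ external.
(3) (exactly one): #915 ∈ flagged.
(2) (exactly one): #887 ∈ draft.
(1): #976 matches #887: #976 ∈ draft.

draft = {#887, #976}; external = {#192}; flagged = {#915}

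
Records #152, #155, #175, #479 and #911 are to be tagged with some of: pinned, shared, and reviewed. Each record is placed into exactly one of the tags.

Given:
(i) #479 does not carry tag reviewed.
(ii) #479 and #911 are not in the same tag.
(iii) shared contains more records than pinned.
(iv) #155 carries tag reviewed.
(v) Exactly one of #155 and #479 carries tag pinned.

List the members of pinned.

From (i): #479 ∉ reviewed.
From (iv): #155 ∈ reviewed.
(v) (exactly one): #479 ∈ pinned.
(ii): #911 ∉ pinned.
Suppose #152 ∈ pinned: no assignment then satisfies all the clues, so #152 ∉ pinned.

pinned = {#479}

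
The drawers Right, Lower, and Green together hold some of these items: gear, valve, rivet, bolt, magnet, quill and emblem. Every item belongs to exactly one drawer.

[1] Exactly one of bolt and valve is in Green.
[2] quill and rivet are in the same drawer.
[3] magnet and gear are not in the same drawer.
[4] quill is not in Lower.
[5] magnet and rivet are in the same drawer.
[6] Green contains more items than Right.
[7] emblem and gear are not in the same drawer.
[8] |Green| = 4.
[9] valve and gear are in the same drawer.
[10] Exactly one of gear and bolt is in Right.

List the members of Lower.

Lower = {emblem}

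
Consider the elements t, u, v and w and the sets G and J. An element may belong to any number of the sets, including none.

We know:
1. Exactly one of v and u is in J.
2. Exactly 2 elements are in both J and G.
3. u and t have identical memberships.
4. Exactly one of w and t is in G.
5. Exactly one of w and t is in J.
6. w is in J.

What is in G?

G = {v, w}

From (6): w ∈ J.
(5) (exactly one): t ∉ J.
(3): u matches t: u ∉ J.
(1) (exactly one): v ∈ J.
Suppose t ∈ G: no assignment then satisfies all the clues, so t ∉ G.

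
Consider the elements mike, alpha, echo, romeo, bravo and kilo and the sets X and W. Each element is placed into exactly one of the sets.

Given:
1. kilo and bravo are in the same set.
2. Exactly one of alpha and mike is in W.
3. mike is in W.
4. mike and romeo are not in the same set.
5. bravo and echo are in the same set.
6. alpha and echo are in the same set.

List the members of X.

X = {alpha, bravo, echo, kilo, romeo}

From (3): mike ∈ W.
(2) (exactly one): alpha ∉ W.
(4): romeo ∉ W.
(6): echo matches alpha: echo ∉ W.
Only one set left: alpha ∈ X.
Only one set left: echo ∈ X.
Only one set left: romeo ∈ X.
(5): bravo matches echo: bravo ∈ X.
(1): kilo matches bravo: kilo ∈ X.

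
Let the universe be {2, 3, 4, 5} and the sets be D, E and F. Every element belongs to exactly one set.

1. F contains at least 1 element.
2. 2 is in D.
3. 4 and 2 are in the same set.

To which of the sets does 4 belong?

4: D

From (2): 2 ∈ D.
(3): 4 matches 2: 4 ∈ D.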